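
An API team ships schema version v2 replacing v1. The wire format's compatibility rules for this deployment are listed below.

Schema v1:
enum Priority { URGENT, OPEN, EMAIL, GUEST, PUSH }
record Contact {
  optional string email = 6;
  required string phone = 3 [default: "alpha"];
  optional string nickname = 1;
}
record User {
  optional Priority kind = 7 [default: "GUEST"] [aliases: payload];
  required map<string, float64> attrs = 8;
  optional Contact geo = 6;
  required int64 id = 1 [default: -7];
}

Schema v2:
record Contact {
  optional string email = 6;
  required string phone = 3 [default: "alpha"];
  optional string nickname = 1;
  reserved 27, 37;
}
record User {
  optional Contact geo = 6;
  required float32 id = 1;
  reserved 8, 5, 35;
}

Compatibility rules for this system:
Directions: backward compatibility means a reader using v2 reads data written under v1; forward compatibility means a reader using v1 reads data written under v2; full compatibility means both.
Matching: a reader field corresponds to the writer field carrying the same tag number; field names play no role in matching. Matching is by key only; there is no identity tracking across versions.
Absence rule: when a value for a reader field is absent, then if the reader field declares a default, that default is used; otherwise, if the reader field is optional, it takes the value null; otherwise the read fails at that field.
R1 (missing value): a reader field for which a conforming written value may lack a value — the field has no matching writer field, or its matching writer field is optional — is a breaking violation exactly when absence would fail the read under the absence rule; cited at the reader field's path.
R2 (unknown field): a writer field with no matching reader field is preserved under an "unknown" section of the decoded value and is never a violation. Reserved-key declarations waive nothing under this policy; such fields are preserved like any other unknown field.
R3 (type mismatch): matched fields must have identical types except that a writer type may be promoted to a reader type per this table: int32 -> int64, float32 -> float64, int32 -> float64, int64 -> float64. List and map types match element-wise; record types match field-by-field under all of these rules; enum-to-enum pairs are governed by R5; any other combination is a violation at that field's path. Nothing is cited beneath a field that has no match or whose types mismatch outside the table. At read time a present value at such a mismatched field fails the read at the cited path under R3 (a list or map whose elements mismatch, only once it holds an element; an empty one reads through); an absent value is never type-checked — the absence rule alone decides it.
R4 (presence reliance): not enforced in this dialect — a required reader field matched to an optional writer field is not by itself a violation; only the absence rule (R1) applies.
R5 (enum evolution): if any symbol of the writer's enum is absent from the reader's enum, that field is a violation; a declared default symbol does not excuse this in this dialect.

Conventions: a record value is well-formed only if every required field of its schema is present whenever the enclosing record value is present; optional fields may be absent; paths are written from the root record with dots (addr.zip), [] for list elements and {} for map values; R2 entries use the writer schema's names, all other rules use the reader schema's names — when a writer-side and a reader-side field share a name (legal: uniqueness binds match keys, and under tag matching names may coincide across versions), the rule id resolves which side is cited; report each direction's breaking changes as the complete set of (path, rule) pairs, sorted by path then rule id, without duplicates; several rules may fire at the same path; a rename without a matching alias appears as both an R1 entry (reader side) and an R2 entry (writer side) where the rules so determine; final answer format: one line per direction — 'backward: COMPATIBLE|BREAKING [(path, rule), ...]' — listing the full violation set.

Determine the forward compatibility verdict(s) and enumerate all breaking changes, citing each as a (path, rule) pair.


the writer's type comes first in each User pair
forward for User (reader v1, writer v2):
  no writer field matches reader kind
  no writer field matches reader attrs
  Contact -> Contact, writer optional: geo aligns to geo
  float32 -> int64, writer required: id aligns to id
  string -> string, writer optional: geo.email aligns to geo.email
  string -> string, writer required: geo.phone aligns to geo.phone
  string -> string, writer optional: geo.nickname aligns to geo.nickname
  violation R1 at attrs
  violation R3 at id
  forward on User therefore BREAKING (2)
the other User changes do not affect what is asked:
  removed field kind from record User -> triggers nothing under User's printed rules — same verdict

forward: BREAKING [(attrs, R1), (id, R3)]


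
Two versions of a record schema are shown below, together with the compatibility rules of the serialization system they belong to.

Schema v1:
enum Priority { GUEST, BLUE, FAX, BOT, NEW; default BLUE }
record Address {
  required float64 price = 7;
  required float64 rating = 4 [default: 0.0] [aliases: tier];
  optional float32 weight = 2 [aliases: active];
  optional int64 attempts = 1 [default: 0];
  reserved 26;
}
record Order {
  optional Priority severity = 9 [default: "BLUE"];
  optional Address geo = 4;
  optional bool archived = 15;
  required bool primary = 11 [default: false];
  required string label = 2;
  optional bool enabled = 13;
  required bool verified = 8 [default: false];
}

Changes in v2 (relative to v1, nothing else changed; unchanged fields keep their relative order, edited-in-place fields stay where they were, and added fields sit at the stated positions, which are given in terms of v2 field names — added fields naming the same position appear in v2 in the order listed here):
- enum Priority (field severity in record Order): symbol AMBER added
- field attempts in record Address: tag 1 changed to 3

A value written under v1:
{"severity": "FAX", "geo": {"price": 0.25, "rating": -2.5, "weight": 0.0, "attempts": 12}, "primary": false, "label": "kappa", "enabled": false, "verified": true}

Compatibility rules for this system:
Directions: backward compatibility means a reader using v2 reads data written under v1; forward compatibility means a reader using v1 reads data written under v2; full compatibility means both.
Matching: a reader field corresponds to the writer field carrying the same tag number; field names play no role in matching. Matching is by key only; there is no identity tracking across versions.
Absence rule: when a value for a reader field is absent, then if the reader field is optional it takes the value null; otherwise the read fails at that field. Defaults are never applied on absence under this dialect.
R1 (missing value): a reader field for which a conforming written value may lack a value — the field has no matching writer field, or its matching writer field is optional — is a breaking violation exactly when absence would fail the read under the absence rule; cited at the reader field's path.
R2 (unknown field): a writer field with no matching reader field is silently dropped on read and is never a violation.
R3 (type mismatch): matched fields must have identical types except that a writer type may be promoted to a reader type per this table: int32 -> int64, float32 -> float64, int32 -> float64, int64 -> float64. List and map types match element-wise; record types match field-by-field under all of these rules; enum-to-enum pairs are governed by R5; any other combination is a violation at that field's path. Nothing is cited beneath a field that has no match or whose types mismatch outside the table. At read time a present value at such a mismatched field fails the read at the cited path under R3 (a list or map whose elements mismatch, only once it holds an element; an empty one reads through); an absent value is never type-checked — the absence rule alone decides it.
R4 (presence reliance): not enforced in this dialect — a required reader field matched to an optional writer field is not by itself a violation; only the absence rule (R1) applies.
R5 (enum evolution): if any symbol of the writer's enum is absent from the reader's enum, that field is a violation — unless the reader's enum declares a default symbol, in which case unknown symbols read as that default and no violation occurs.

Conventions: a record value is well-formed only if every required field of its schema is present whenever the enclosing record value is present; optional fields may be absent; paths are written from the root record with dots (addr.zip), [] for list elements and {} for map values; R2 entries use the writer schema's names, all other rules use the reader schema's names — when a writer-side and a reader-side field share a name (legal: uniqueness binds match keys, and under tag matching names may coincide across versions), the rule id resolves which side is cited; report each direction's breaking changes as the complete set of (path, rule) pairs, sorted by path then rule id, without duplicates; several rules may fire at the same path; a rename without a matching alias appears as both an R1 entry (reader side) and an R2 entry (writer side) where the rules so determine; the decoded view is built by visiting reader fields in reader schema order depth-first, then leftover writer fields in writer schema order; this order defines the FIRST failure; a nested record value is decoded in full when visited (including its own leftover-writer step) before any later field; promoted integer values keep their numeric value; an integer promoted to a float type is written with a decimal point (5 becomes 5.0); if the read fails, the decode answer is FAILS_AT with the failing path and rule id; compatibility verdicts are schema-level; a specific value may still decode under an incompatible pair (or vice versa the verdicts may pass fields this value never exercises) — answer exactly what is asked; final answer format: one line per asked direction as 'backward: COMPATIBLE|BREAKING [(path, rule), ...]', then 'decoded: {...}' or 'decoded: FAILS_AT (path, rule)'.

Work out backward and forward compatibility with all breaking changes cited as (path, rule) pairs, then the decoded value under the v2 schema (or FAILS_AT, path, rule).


the writer's type comes first in each Order pair
backward for Order (reader v2, writer v1):
  severity <- severity (Priority -> Priority, writer optional)
  geo <- geo (Address -> Address, writer optional)
  archived <- archived (bool -> bool, writer optional)
  primary <- primary (bool -> bool, writer required)
  label <- label (string -> string, writer required)
  enabled <- enabled (bool -> bool, writer optional)
  verified <- verified (bool -> bool, writer required)
  geo.price <- geo.price (float64 -> float64, writer required)
  geo.rating <- geo.rating (float64 -> float64, writer required)
  geo.weight <- geo.weight (float32 -> float32, writer optional)
  geo.attempts: no writer-side match
  leftover writer field: geo.attempts
  => backward: COMPATIBLE
forward for Order (reader v1, writer v2):
  severity <- severity (Priority -> Priority, writer optional)
  geo <- geo (Address -> Address, writer optional)
  archived <- archived (bool -> bool, writer optional)
  primary <- primary (bool -> bool, writer required)
  label <- label (string -> string, writer required)
  enabled <- enabled (bool -> bool, writer optional)
  verified <- verified (bool -> bool, writer required)
  geo.price <- geo.price (float64 -> float64, writer required)
  geo.rating <- geo.rating (float64 -> float64, writer required)
  geo.weight <- geo.weight (float32 -> float32, writer optional)
  geo.attempts: no writer-side match
  leftover writer field: geo.attempts
  => forward: COMPATIBLE
migrating the Order value to v2:
  severity := "FAX"
  geo.price := 0.25
  geo.rating := -2.5
  geo.weight := 0.0
  geo.attempts := null (not supplied -> null)
  writer geo.attempts: unmatched, discarded
  archived := null (not supplied -> null)
  primary := false
  label := "kappa"
  enabled := false
  verified := true
  => decoded: {"severity": "FAX", "geo": {"price": 0.25, "rating": -2.5, "weight": 0.0, "attempts": null}, "archived": null, "primary": false, "label": "kappa", "enabled": false, "verified": true}

backward: COMPATIBLE []; forward: COMPATIBLE []; decoded: {"severity": "FAX", "geo": {"price": 0.25, "rating": -2.5, "weight": 0.0, "attempts": null}, "archived": null, "primary": false, "label": "kappa", "enabled": false, "verified": true}


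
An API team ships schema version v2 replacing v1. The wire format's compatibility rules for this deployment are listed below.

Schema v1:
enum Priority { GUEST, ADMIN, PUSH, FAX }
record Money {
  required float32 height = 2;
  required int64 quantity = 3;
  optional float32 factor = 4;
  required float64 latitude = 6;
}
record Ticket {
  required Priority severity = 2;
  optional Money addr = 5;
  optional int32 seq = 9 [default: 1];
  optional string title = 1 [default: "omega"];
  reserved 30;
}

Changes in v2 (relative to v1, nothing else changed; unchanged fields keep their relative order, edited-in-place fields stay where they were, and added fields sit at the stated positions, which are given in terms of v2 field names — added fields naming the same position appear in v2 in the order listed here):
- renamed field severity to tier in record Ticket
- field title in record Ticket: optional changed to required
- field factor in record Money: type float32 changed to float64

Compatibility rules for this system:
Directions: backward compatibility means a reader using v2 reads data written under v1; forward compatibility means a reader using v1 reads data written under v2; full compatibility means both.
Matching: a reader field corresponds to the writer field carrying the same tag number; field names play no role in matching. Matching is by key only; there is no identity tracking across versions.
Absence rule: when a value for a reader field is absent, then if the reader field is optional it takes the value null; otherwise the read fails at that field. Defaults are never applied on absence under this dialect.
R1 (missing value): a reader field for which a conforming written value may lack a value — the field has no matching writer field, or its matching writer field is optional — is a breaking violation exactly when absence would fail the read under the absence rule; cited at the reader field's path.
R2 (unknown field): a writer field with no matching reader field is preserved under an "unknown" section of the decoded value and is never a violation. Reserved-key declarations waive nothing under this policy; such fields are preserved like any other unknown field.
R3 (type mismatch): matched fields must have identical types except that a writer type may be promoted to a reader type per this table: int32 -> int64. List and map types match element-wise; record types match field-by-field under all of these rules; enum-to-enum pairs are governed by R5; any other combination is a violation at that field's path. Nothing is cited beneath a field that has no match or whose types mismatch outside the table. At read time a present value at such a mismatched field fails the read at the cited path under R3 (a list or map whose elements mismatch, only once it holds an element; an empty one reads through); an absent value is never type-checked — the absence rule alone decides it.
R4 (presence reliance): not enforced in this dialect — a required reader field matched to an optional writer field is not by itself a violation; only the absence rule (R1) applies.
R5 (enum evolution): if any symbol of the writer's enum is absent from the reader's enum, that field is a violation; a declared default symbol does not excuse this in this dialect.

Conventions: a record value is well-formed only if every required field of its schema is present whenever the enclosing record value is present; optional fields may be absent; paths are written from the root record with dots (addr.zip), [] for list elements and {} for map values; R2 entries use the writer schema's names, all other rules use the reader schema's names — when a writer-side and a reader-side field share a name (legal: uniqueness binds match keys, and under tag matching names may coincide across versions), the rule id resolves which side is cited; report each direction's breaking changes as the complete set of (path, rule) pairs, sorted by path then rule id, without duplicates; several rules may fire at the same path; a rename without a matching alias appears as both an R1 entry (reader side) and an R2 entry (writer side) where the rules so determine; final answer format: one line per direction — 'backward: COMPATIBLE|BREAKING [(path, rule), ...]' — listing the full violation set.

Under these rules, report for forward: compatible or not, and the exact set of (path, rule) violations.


forward: BREAKING [(addr.factor, R3)]

in Ticket below, arrows point writer -> reader
forward on Ticket — v1 reading data written by v2:
  severity <- tier (Priority -> Priority, writer required)
  addr <- addr (Money -> Money, writer optional)
  seq <- seq (int32 -> int32, writer optional)
  title <- title (string -> string, writer required)
  addr.height <- addr.height (float32 -> float32, writer required)
  addr.quantity <- addr.quantity (int64 -> int64, writer required)
  addr.factor <- addr.factor (float64 -> float32, writer optional)
  addr.latitude <- addr.latitude (float64 -> float64, writer required)
  R3 fires at addr.factor
  forward on Ticket therefore BREAKING (1)
the other Ticket changes do not affect what is asked:
  renamed field severity to tier in record Ticket -> fires no rule on Ticket, leaving the asked answer as it is
  field title in record Ticket: optional changed to required -> its effect on Ticket is confined to the backward direction, not asked


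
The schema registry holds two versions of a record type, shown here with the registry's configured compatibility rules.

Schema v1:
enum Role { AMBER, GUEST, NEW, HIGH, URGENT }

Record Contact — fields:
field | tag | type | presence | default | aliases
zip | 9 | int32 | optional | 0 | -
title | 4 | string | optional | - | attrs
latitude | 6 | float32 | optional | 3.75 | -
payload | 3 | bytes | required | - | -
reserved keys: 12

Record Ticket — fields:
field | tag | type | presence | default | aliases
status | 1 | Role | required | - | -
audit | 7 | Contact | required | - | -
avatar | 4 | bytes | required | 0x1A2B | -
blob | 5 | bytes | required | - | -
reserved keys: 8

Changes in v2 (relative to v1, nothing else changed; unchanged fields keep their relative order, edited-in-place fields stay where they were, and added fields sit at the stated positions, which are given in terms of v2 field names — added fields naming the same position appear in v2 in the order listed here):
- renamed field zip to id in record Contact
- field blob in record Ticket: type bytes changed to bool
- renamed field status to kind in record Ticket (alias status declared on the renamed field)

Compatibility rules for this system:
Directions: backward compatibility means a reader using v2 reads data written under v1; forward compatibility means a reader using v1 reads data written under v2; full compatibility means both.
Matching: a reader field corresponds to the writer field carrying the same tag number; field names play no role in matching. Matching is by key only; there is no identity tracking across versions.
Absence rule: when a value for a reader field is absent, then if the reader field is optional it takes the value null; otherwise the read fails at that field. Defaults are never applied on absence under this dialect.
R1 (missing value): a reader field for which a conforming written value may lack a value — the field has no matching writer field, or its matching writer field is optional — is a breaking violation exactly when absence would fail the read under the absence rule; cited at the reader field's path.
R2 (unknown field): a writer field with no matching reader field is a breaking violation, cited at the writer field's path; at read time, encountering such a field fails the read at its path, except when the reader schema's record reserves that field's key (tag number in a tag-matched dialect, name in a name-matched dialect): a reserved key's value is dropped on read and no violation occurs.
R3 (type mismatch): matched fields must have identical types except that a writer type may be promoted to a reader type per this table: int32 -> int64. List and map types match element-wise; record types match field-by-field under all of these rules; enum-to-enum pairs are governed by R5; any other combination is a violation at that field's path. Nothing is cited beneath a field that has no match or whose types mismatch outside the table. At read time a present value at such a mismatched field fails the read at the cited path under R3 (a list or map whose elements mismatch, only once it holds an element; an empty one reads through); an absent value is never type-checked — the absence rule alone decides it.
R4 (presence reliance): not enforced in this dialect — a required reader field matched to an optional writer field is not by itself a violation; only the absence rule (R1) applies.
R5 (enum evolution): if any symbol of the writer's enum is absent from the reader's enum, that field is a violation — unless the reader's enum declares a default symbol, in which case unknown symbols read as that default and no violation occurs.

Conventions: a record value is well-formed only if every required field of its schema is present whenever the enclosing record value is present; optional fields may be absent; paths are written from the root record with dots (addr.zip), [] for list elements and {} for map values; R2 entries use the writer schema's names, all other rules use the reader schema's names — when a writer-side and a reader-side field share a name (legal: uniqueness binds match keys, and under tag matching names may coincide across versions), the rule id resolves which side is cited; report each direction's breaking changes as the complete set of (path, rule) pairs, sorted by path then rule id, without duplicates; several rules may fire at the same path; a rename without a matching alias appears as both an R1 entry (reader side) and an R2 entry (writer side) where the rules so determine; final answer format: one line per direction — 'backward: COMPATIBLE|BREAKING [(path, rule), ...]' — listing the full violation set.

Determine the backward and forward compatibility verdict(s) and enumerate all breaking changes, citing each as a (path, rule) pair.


the writer's type comes first in each Ticket pair
backward for Ticket (reader v2, writer v1):
  writer required, Role -> Role: reader kind maps from writer status
  writer required, Contact -> Contact: reader audit maps from writer audit
  writer required, bytes -> bytes: reader avatar maps from writer avatar
  writer required, bytes -> bool: reader blob maps from writer blob
  writer optional, int32 -> int32: reader audit.id maps from writer audit.zip
  writer optional, string -> string: reader audit.title maps from writer audit.title
  writer optional, float32 -> float32: reader audit.latitude maps from writer audit.latitude
  writer required, bytes -> bytes: reader audit.payload maps from writer audit.payload
  violation R3 at blob
  => 1 violation(s): backward is BREAKING for Ticket
forward for Ticket (reader v1, writer v2):
  writer required, Role -> Role: reader status maps from writer kind
  writer required, Contact -> Contact: reader audit maps from writer audit
  writer required, bytes -> bytes: reader avatar maps from writer avatar
  writer required, bool -> bytes: reader blob maps from writer blob
  writer optional, int32 -> int32: reader audit.zip maps from writer audit.id
  writer optional, string -> string: reader audit.title maps from writer audit.title
  writer optional, float32 -> float32: reader audit.latitude maps from writer audit.latitude
  writer required, bytes -> bytes: reader audit.payload maps from writer audit.payload
  violation R3 at blob
  => 1 violation(s): forward is BREAKING for Ticket

backward: BREAKING [(blob, R3)]; forward: BREAKING [(blob, R3)]


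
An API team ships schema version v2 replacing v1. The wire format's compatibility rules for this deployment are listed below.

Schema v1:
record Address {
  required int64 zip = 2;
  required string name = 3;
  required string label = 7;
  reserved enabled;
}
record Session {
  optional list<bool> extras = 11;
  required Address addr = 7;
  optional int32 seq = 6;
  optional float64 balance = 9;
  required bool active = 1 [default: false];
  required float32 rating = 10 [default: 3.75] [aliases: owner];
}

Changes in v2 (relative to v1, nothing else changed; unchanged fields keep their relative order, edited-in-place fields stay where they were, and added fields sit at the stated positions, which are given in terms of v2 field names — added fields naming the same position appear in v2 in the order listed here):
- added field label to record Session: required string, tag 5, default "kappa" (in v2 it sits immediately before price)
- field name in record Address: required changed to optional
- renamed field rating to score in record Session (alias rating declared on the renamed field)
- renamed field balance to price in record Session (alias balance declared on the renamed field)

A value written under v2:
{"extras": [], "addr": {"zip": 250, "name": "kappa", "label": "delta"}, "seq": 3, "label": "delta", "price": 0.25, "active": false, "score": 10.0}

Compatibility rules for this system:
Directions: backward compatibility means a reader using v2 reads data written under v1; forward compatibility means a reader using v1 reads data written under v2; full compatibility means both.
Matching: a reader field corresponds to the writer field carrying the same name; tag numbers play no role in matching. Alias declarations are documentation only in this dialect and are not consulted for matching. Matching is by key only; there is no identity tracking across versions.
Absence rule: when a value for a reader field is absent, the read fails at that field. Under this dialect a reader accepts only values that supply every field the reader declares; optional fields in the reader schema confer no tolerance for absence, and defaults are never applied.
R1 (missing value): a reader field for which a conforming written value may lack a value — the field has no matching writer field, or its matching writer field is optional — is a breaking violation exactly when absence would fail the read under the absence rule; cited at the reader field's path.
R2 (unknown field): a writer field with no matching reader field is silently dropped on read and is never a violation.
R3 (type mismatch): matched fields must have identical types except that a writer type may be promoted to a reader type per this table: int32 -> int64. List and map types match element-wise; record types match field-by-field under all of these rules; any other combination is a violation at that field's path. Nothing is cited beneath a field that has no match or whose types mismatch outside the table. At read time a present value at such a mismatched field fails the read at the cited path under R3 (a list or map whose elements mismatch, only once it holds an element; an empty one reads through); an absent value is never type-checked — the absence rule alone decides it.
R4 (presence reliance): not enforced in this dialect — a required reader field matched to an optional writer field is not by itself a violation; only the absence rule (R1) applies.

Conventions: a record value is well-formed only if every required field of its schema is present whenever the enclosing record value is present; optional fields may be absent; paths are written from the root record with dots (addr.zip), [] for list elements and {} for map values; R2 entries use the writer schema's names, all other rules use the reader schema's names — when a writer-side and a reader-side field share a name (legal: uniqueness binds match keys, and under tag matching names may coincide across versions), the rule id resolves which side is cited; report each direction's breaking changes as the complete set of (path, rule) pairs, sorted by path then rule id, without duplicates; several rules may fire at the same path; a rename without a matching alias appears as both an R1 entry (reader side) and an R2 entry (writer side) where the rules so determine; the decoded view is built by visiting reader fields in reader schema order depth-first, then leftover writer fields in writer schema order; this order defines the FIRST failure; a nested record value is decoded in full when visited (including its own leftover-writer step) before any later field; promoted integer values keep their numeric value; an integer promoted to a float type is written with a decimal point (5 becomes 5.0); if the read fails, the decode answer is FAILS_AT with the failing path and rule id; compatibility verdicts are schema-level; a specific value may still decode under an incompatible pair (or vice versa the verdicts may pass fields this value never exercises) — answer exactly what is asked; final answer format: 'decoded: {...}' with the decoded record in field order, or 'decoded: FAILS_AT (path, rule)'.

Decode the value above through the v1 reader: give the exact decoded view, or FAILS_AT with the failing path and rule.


decoded: FAILS_AT (balance, R1)

arrows below run writer -> reader for Session
decode (reader v1):
  extras := []
  addr.zip := 250
  addr.name := "kappa"
  addr.label := "delta"
  seq := 3
  read fails at balance under R1 (no fill)
  => FAILS_AT (balance, R1)
the rest of the Session diff is inert for this question:
  added field label to record Session: required string, tag 5, default "kappa" (in v2 it sits immediately before price) -> shifts the Session verdicts, not this decode
  field name in record Address: required changed to optional -> shifts the Session verdicts, not this decode
  renamed field rating to score in record Session (alias rating declared on the renamed field) -> shifts the Session verdicts, not this decode


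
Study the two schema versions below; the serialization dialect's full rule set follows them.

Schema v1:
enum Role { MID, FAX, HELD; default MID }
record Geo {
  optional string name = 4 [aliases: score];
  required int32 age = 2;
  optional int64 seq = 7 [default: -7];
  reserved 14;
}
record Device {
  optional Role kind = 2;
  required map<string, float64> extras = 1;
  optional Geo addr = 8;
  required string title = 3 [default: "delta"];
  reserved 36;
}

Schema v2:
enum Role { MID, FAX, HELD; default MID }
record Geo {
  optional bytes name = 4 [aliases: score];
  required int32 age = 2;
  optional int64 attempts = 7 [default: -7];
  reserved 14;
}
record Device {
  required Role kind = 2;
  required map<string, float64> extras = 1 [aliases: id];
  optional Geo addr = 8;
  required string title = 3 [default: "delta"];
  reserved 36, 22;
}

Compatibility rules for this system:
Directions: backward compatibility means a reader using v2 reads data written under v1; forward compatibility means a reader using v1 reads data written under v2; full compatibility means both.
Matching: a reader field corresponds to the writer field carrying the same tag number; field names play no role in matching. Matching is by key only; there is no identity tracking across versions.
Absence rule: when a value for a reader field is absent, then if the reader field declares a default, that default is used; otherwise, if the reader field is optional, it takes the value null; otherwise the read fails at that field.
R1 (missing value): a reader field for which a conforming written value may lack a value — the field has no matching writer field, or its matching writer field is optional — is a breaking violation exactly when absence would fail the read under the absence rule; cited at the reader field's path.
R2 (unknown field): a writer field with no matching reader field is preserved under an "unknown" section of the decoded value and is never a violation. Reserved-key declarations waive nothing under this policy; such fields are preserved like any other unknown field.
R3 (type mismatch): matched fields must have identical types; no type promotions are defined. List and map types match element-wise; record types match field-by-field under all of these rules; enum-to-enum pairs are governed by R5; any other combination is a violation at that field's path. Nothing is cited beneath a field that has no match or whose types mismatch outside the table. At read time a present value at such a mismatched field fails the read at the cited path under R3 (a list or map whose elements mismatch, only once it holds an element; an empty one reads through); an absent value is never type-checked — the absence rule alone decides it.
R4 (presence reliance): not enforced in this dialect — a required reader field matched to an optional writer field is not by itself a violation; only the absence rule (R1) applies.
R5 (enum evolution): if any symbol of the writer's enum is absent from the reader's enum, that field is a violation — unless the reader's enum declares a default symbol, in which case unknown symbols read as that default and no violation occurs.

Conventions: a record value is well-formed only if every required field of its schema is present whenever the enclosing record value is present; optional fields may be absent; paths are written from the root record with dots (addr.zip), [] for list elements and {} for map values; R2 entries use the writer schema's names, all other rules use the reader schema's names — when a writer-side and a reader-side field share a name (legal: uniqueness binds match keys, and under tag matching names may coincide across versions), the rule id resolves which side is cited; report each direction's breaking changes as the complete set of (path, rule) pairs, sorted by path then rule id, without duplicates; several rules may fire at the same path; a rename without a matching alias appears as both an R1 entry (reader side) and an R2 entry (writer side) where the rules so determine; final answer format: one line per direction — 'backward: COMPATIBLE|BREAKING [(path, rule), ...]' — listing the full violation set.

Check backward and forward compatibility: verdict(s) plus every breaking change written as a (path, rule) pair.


backward: BREAKING [(addr.name, R3), (kind, R1)]; forward: BREAKING [(addr.name, R3)]

the writer's type comes first in each Device pair
backward pass over Device, reader schema v2, writer schema v1:
  kind <- kind (Role -> Role, writer optional)
  extras <- extras (map<string, float64> -> map<string, float64>, writer required)
  addr <- addr (Geo -> Geo, writer optional)
  title <- title (string -> string, writer required)
  addr.name <- addr.name (string -> bytes, writer optional)
  addr.age <- addr.age (int32 -> int32, writer required)
  addr.attempts <- addr.seq (int64 -> int64, writer optional)
  R3 fires at addr.name
  R1 fires at kind
  => backward: BREAKING (2)
forward pass over Device, reader schema v1, writer schema v2:
  kind <- kind (Role -> Role, writer required)
  extras <- extras (map<string, float64> -> map<string, float64>, writer required)
  addr <- addr (Geo -> Geo, writer optional)
  title <- title (string -> string, writer required)
  addr.name <- addr.name (bytes -> string, writer optional)
  addr.age <- addr.age (int32 -> int32, writer required)
  addr.seq <- addr.attempts (int64 -> int64, writer optional)
  R3 fires at addr.name
  => forward: BREAKING (1)


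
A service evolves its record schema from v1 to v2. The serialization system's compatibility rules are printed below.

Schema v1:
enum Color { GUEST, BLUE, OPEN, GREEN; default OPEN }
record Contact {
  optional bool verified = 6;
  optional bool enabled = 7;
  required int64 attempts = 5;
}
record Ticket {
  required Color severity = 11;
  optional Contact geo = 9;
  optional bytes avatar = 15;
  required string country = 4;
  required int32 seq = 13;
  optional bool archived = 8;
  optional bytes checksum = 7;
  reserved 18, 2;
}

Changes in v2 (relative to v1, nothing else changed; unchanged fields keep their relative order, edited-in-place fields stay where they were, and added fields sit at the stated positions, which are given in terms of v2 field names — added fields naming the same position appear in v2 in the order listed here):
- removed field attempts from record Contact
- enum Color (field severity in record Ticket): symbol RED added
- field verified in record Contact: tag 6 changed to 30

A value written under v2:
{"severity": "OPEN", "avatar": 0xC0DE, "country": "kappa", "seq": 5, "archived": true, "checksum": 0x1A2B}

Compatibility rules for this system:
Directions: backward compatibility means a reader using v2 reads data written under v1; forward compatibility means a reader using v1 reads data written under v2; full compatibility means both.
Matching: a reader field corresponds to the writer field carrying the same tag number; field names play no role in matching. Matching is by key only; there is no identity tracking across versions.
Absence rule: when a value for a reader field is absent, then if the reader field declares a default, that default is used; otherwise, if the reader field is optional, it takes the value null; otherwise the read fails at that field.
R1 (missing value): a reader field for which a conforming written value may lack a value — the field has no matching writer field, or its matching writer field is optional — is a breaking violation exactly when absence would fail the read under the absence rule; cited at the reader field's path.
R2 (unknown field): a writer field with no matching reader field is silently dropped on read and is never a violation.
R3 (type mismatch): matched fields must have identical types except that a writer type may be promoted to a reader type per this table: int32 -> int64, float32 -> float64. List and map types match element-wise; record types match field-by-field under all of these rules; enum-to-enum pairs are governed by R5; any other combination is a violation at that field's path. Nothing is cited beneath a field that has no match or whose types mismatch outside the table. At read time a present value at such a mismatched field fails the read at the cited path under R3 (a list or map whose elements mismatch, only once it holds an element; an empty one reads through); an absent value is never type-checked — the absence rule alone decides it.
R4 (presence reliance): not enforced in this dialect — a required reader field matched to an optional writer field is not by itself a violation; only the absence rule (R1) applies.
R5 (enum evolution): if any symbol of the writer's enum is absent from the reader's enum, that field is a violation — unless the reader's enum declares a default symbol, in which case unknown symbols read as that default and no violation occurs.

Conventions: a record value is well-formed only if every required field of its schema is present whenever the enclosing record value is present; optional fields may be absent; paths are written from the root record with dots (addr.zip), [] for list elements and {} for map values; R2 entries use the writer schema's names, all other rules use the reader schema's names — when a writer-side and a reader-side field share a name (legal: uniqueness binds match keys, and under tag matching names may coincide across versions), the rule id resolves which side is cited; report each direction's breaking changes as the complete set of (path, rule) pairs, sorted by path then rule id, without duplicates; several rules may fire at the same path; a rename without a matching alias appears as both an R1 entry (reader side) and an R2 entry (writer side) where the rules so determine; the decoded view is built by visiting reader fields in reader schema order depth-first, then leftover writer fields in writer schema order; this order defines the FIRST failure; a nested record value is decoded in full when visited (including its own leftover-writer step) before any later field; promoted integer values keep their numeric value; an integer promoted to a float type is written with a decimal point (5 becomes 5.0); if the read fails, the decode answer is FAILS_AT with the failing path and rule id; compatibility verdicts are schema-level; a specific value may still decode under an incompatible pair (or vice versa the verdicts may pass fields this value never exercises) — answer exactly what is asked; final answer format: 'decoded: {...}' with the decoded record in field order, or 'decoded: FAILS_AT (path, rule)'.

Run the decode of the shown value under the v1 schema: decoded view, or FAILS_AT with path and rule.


arrows below run writer -> reader for Ticket
migrating the Ticket value to v1:
  severity := "OPEN"
  geo := null (not supplied -> null)
  avatar := 0xC0DE
  country := "kappa"
  seq := 5
  archived := true
  checksum := 0x1A2B
  => decoded: {"severity": "OPEN", "geo": null, "avatar": 0xC0DE, "country": "kappa", "seq": 5, "archived": true, "checksum": 0x1A2B}
diffs on Ticket not affecting the asked answer:
  removed field attempts from record Contact -> affects the rule determinations only; this particular Ticket value decodes identically
  enum Color (field severity in record Ticket): symbol RED added -> inert under this dialect — no rule fires on Ticket and the result does not move
  field verified in record Contact: tag 6 changed to 30 -> inert under this dialect — no rule fires on Ticket and the result does not move

decoded: {"severity": "OPEN", "geo": null, "avatar": 0xC0DE, "country": "kappa", "seq": 5, "archived": true, "checksum": 0x1A2B}
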